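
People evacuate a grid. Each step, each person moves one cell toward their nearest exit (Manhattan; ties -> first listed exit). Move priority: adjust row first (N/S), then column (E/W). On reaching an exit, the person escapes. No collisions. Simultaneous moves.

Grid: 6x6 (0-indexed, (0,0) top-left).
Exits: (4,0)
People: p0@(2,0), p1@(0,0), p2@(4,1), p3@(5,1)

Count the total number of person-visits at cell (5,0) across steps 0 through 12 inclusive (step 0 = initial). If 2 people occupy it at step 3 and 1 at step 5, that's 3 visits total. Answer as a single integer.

Step 0: p0@(2,0) p1@(0,0) p2@(4,1) p3@(5,1) -> at (5,0): 0 [-], cum=0
Step 1: p0@(3,0) p1@(1,0) p2@ESC p3@(4,1) -> at (5,0): 0 [-], cum=0
Step 2: p0@ESC p1@(2,0) p2@ESC p3@ESC -> at (5,0): 0 [-], cum=0
Step 3: p0@ESC p1@(3,0) p2@ESC p3@ESC -> at (5,0): 0 [-], cum=0
Step 4: p0@ESC p1@ESC p2@ESC p3@ESC -> at (5,0): 0 [-], cum=0
Total visits = 0

Answer: 0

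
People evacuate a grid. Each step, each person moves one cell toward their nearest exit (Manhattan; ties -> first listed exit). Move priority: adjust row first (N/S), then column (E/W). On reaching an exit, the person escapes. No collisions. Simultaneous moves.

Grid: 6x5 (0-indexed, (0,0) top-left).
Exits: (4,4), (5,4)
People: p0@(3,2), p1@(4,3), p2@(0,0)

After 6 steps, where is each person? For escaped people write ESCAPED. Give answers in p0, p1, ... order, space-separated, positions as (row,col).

Step 1: p0:(3,2)->(4,2) | p1:(4,3)->(4,4)->EXIT | p2:(0,0)->(1,0)
Step 2: p0:(4,2)->(4,3) | p1:escaped | p2:(1,0)->(2,0)
Step 3: p0:(4,3)->(4,4)->EXIT | p1:escaped | p2:(2,0)->(3,0)
Step 4: p0:escaped | p1:escaped | p2:(3,0)->(4,0)
Step 5: p0:escaped | p1:escaped | p2:(4,0)->(4,1)
Step 6: p0:escaped | p1:escaped | p2:(4,1)->(4,2)

ESCAPED ESCAPED (4,2)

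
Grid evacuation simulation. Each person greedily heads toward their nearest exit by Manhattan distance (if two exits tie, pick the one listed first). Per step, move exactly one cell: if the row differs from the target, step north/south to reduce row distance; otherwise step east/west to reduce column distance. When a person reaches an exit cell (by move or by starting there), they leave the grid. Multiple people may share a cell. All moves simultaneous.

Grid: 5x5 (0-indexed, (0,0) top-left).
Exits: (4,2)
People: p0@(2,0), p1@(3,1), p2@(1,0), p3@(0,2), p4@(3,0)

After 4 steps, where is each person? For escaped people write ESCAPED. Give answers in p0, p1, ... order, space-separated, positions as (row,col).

Step 1: p0:(2,0)->(3,0) | p1:(3,1)->(4,1) | p2:(1,0)->(2,0) | p3:(0,2)->(1,2) | p4:(3,0)->(4,0)
Step 2: p0:(3,0)->(4,0) | p1:(4,1)->(4,2)->EXIT | p2:(2,0)->(3,0) | p3:(1,2)->(2,2) | p4:(4,0)->(4,1)
Step 3: p0:(4,0)->(4,1) | p1:escaped | p2:(3,0)->(4,0) | p3:(2,2)->(3,2) | p4:(4,1)->(4,2)->EXIT
Step 4: p0:(4,1)->(4,2)->EXIT | p1:escaped | p2:(4,0)->(4,1) | p3:(3,2)->(4,2)->EXIT | p4:escaped

ESCAPED ESCAPED (4,1) ESCAPED ESCAPED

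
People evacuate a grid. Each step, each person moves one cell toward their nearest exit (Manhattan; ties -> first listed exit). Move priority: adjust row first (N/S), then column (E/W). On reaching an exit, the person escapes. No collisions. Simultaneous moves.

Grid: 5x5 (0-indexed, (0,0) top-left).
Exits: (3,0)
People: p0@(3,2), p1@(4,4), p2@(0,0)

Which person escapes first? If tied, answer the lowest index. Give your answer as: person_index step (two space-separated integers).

Answer: 0 2

Derivation:
Step 1: p0:(3,2)->(3,1) | p1:(4,4)->(3,4) | p2:(0,0)->(1,0)
Step 2: p0:(3,1)->(3,0)->EXIT | p1:(3,4)->(3,3) | p2:(1,0)->(2,0)
Step 3: p0:escaped | p1:(3,3)->(3,2) | p2:(2,0)->(3,0)->EXIT
Step 4: p0:escaped | p1:(3,2)->(3,1) | p2:escaped
Step 5: p0:escaped | p1:(3,1)->(3,0)->EXIT | p2:escaped
Exit steps: [2, 5, 3]
First to escape: p0 at step 2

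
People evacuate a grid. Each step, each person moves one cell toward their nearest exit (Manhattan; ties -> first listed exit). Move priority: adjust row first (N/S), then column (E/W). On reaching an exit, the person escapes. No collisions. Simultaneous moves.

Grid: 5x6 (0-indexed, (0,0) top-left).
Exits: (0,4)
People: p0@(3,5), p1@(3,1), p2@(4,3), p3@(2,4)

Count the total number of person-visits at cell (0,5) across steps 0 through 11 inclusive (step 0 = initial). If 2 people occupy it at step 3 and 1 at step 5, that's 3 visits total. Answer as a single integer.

Answer: 1

Derivation:
Step 0: p0@(3,5) p1@(3,1) p2@(4,3) p3@(2,4) -> at (0,5): 0 [-], cum=0
Step 1: p0@(2,5) p1@(2,1) p2@(3,3) p3@(1,4) -> at (0,5): 0 [-], cum=0
Step 2: p0@(1,5) p1@(1,1) p2@(2,3) p3@ESC -> at (0,5): 0 [-], cum=0
Step 3: p0@(0,5) p1@(0,1) p2@(1,3) p3@ESC -> at (0,5): 1 [p0], cum=1
Step 4: p0@ESC p1@(0,2) p2@(0,3) p3@ESC -> at (0,5): 0 [-], cum=1
Step 5: p0@ESC p1@(0,3) p2@ESC p3@ESC -> at (0,5): 0 [-], cum=1
Step 6: p0@ESC p1@ESC p2@ESC p3@ESC -> at (0,5): 0 [-], cum=1
Total visits = 1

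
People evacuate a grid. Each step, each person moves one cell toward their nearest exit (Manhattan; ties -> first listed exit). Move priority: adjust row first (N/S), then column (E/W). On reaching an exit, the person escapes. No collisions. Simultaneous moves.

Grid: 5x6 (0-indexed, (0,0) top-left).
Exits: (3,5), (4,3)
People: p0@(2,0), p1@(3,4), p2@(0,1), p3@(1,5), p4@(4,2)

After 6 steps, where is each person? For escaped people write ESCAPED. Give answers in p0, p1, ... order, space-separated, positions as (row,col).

Step 1: p0:(2,0)->(3,0) | p1:(3,4)->(3,5)->EXIT | p2:(0,1)->(1,1) | p3:(1,5)->(2,5) | p4:(4,2)->(4,3)->EXIT
Step 2: p0:(3,0)->(4,0) | p1:escaped | p2:(1,1)->(2,1) | p3:(2,5)->(3,5)->EXIT | p4:escaped
Step 3: p0:(4,0)->(4,1) | p1:escaped | p2:(2,1)->(3,1) | p3:escaped | p4:escaped
Step 4: p0:(4,1)->(4,2) | p1:escaped | p2:(3,1)->(4,1) | p3:escaped | p4:escaped
Step 5: p0:(4,2)->(4,3)->EXIT | p1:escaped | p2:(4,1)->(4,2) | p3:escaped | p4:escaped
Step 6: p0:escaped | p1:escaped | p2:(4,2)->(4,3)->EXIT | p3:escaped | p4:escaped

ESCAPED ESCAPED ESCAPED ESCAPED ESCAPED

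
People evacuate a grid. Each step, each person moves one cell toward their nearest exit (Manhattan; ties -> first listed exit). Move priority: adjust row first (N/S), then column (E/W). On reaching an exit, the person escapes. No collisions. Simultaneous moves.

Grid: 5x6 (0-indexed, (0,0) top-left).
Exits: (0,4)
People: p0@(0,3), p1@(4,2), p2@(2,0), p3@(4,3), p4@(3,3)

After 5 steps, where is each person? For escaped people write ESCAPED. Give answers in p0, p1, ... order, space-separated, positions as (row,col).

Step 1: p0:(0,3)->(0,4)->EXIT | p1:(4,2)->(3,2) | p2:(2,0)->(1,0) | p3:(4,3)->(3,3) | p4:(3,3)->(2,3)
Step 2: p0:escaped | p1:(3,2)->(2,2) | p2:(1,0)->(0,0) | p3:(3,3)->(2,3) | p4:(2,3)->(1,3)
Step 3: p0:escaped | p1:(2,2)->(1,2) | p2:(0,0)->(0,1) | p3:(2,3)->(1,3) | p4:(1,3)->(0,3)
Step 4: p0:escaped | p1:(1,2)->(0,2) | p2:(0,1)->(0,2) | p3:(1,3)->(0,3) | p4:(0,3)->(0,4)->EXIT
Step 5: p0:escaped | p1:(0,2)->(0,3) | p2:(0,2)->(0,3) | p3:(0,3)->(0,4)->EXIT | p4:escaped

ESCAPED (0,3) (0,3) ESCAPED ESCAPED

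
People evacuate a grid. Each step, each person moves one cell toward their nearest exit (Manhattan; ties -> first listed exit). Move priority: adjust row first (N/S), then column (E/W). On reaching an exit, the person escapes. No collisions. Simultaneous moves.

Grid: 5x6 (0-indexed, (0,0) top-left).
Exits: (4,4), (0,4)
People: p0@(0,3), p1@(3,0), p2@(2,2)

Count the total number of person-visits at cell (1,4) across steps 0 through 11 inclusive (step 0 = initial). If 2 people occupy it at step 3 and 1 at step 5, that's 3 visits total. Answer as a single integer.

Answer: 0

Derivation:
Step 0: p0@(0,3) p1@(3,0) p2@(2,2) -> at (1,4): 0 [-], cum=0
Step 1: p0@ESC p1@(4,0) p2@(3,2) -> at (1,4): 0 [-], cum=0
Step 2: p0@ESC p1@(4,1) p2@(4,2) -> at (1,4): 0 [-], cum=0
Step 3: p0@ESC p1@(4,2) p2@(4,3) -> at (1,4): 0 [-], cum=0
Step 4: p0@ESC p1@(4,3) p2@ESC -> at (1,4): 0 [-], cum=0
Step 5: p0@ESC p1@ESC p2@ESC -> at (1,4): 0 [-], cum=0
Total visits = 0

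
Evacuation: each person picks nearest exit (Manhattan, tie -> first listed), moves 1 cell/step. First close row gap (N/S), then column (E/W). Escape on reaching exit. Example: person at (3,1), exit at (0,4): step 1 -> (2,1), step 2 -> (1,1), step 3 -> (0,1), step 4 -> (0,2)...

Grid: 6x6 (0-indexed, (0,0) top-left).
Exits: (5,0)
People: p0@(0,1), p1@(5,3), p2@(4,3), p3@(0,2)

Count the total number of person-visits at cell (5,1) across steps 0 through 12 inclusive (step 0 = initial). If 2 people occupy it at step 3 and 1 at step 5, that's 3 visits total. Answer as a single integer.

Answer: 4

Derivation:
Step 0: p0@(0,1) p1@(5,3) p2@(4,3) p3@(0,2) -> at (5,1): 0 [-], cum=0
Step 1: p0@(1,1) p1@(5,2) p2@(5,3) p3@(1,2) -> at (5,1): 0 [-], cum=0
Step 2: p0@(2,1) p1@(5,1) p2@(5,2) p3@(2,2) -> at (5,1): 1 [p1], cum=1
Step 3: p0@(3,1) p1@ESC p2@(5,1) p3@(3,2) -> at (5,1): 1 [p2], cum=2
Step 4: p0@(4,1) p1@ESC p2@ESC p3@(4,2) -> at (5,1): 0 [-], cum=2
Step 5: p0@(5,1) p1@ESC p2@ESC p3@(5,2) -> at (5,1): 1 [p0], cum=3
Step 6: p0@ESC p1@ESC p2@ESC p3@(5,1) -> at (5,1): 1 [p3], cum=4
Step 7: p0@ESC p1@ESC p2@ESC p3@ESC -> at (5,1): 0 [-], cum=4
Total visits = 4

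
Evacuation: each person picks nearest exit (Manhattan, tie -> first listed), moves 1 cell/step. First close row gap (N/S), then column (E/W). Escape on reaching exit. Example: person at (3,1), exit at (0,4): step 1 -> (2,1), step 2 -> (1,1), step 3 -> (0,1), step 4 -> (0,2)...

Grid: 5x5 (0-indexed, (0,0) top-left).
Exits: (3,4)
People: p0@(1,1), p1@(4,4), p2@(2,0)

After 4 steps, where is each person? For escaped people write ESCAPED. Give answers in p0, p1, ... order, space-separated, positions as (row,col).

Step 1: p0:(1,1)->(2,1) | p1:(4,4)->(3,4)->EXIT | p2:(2,0)->(3,0)
Step 2: p0:(2,1)->(3,1) | p1:escaped | p2:(3,0)->(3,1)
Step 3: p0:(3,1)->(3,2) | p1:escaped | p2:(3,1)->(3,2)
Step 4: p0:(3,2)->(3,3) | p1:escaped | p2:(3,2)->(3,3)

(3,3) ESCAPED (3,3)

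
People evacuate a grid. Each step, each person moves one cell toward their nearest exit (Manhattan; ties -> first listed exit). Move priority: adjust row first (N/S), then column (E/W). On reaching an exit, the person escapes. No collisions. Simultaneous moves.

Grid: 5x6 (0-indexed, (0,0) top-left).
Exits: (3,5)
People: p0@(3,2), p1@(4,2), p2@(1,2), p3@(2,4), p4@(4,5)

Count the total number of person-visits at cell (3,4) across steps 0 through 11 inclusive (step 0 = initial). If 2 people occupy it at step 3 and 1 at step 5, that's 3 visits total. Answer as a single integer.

Step 0: p0@(3,2) p1@(4,2) p2@(1,2) p3@(2,4) p4@(4,5) -> at (3,4): 0 [-], cum=0
Step 1: p0@(3,3) p1@(3,2) p2@(2,2) p3@(3,4) p4@ESC -> at (3,4): 1 [p3], cum=1
Step 2: p0@(3,4) p1@(3,3) p2@(3,2) p3@ESC p4@ESC -> at (3,4): 1 [p0], cum=2
Step 3: p0@ESC p1@(3,4) p2@(3,3) p3@ESC p4@ESC -> at (3,4): 1 [p1], cum=3
Step 4: p0@ESC p1@ESC p2@(3,4) p3@ESC p4@ESC -> at (3,4): 1 [p2], cum=4
Step 5: p0@ESC p1@ESC p2@ESC p3@ESC p4@ESC -> at (3,4): 0 [-], cum=4
Total visits = 4

Answer: 4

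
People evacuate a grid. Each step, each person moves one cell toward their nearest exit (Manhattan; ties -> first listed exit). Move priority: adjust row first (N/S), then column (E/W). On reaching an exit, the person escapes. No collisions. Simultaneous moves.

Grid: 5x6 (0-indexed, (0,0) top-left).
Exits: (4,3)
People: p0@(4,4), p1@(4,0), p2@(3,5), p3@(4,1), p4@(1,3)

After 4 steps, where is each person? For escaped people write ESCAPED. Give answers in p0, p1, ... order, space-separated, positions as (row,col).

Step 1: p0:(4,4)->(4,3)->EXIT | p1:(4,0)->(4,1) | p2:(3,5)->(4,5) | p3:(4,1)->(4,2) | p4:(1,3)->(2,3)
Step 2: p0:escaped | p1:(4,1)->(4,2) | p2:(4,5)->(4,4) | p3:(4,2)->(4,3)->EXIT | p4:(2,3)->(3,3)
Step 3: p0:escaped | p1:(4,2)->(4,3)->EXIT | p2:(4,4)->(4,3)->EXIT | p3:escaped | p4:(3,3)->(4,3)->EXIT

ESCAPED ESCAPED ESCAPED ESCAPED ESCAPED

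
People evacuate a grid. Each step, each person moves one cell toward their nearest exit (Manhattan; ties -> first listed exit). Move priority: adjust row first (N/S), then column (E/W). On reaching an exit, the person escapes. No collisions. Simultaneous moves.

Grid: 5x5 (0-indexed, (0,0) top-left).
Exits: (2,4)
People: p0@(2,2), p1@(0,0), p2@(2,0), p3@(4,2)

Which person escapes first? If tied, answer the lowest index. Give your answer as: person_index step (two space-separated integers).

Step 1: p0:(2,2)->(2,3) | p1:(0,0)->(1,0) | p2:(2,0)->(2,1) | p3:(4,2)->(3,2)
Step 2: p0:(2,3)->(2,4)->EXIT | p1:(1,0)->(2,0) | p2:(2,1)->(2,2) | p3:(3,2)->(2,2)
Step 3: p0:escaped | p1:(2,0)->(2,1) | p2:(2,2)->(2,3) | p3:(2,2)->(2,3)
Step 4: p0:escaped | p1:(2,1)->(2,2) | p2:(2,3)->(2,4)->EXIT | p3:(2,3)->(2,4)->EXIT
Step 5: p0:escaped | p1:(2,2)->(2,3) | p2:escaped | p3:escaped
Step 6: p0:escaped | p1:(2,3)->(2,4)->EXIT | p2:escaped | p3:escaped
Exit steps: [2, 6, 4, 4]
First to escape: p0 at step 2

Answer: 0 2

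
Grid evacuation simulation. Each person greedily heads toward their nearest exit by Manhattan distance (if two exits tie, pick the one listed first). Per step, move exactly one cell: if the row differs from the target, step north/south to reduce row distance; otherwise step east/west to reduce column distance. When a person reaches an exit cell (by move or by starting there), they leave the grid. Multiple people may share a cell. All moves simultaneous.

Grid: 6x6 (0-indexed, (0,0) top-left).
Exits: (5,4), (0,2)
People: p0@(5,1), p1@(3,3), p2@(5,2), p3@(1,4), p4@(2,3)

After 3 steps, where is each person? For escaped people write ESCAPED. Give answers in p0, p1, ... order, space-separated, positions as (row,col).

Step 1: p0:(5,1)->(5,2) | p1:(3,3)->(4,3) | p2:(5,2)->(5,3) | p3:(1,4)->(0,4) | p4:(2,3)->(1,3)
Step 2: p0:(5,2)->(5,3) | p1:(4,3)->(5,3) | p2:(5,3)->(5,4)->EXIT | p3:(0,4)->(0,3) | p4:(1,3)->(0,3)
Step 3: p0:(5,3)->(5,4)->EXIT | p1:(5,3)->(5,4)->EXIT | p2:escaped | p3:(0,3)->(0,2)->EXIT | p4:(0,3)->(0,2)->EXIT

ESCAPED ESCAPED ESCAPED ESCAPED ESCAPED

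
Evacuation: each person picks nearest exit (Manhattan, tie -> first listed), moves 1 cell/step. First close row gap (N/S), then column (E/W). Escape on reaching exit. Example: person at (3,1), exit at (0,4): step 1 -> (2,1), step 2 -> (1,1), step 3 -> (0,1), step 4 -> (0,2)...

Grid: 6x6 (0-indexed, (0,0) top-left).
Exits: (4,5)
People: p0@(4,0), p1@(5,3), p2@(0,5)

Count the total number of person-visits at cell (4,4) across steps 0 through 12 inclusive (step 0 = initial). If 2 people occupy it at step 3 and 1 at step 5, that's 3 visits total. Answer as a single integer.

Step 0: p0@(4,0) p1@(5,3) p2@(0,5) -> at (4,4): 0 [-], cum=0
Step 1: p0@(4,1) p1@(4,3) p2@(1,5) -> at (4,4): 0 [-], cum=0
Step 2: p0@(4,2) p1@(4,4) p2@(2,5) -> at (4,4): 1 [p1], cum=1
Step 3: p0@(4,3) p1@ESC p2@(3,5) -> at (4,4): 0 [-], cum=1
Step 4: p0@(4,4) p1@ESC p2@ESC -> at (4,4): 1 [p0], cum=2
Step 5: p0@ESC p1@ESC p2@ESC -> at (4,4): 0 [-], cum=2
Total visits = 2

Answer: 2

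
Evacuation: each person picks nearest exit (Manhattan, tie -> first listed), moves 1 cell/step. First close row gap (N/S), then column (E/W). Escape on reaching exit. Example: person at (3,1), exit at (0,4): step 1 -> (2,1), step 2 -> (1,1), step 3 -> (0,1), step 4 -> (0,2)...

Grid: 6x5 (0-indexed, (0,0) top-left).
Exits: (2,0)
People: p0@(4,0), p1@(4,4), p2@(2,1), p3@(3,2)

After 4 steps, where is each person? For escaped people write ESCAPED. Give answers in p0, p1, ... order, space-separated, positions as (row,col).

Step 1: p0:(4,0)->(3,0) | p1:(4,4)->(3,4) | p2:(2,1)->(2,0)->EXIT | p3:(3,2)->(2,2)
Step 2: p0:(3,0)->(2,0)->EXIT | p1:(3,4)->(2,4) | p2:escaped | p3:(2,2)->(2,1)
Step 3: p0:escaped | p1:(2,4)->(2,3) | p2:escaped | p3:(2,1)->(2,0)->EXIT
Step 4: p0:escaped | p1:(2,3)->(2,2) | p2:escaped | p3:escaped

ESCAPED (2,2) ESCAPED ESCAPED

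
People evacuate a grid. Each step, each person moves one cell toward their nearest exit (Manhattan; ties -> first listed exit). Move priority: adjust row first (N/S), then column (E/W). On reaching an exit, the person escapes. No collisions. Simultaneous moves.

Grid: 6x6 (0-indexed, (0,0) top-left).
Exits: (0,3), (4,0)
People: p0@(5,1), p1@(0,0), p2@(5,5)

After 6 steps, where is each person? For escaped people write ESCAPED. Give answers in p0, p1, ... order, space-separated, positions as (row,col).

Step 1: p0:(5,1)->(4,1) | p1:(0,0)->(0,1) | p2:(5,5)->(4,5)
Step 2: p0:(4,1)->(4,0)->EXIT | p1:(0,1)->(0,2) | p2:(4,5)->(4,4)
Step 3: p0:escaped | p1:(0,2)->(0,3)->EXIT | p2:(4,4)->(4,3)
Step 4: p0:escaped | p1:escaped | p2:(4,3)->(4,2)
Step 5: p0:escaped | p1:escaped | p2:(4,2)->(4,1)
Step 6: p0:escaped | p1:escaped | p2:(4,1)->(4,0)->EXIT

ESCAPED ESCAPED ESCAPED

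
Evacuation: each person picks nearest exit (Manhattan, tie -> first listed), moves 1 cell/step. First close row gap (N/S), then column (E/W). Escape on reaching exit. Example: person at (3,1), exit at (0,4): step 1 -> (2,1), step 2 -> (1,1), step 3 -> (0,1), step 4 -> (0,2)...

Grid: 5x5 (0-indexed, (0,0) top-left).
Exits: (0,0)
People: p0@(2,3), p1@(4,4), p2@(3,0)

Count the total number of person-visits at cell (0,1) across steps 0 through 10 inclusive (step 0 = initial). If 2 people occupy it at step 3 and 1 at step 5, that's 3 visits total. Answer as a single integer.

Step 0: p0@(2,3) p1@(4,4) p2@(3,0) -> at (0,1): 0 [-], cum=0
Step 1: p0@(1,3) p1@(3,4) p2@(2,0) -> at (0,1): 0 [-], cum=0
Step 2: p0@(0,3) p1@(2,4) p2@(1,0) -> at (0,1): 0 [-], cum=0
Step 3: p0@(0,2) p1@(1,4) p2@ESC -> at (0,1): 0 [-], cum=0
Step 4: p0@(0,1) p1@(0,4) p2@ESC -> at (0,1): 1 [p0], cum=1
Step 5: p0@ESC p1@(0,3) p2@ESC -> at (0,1): 0 [-], cum=1
Step 6: p0@ESC p1@(0,2) p2@ESC -> at (0,1): 0 [-], cum=1
Step 7: p0@ESC p1@(0,1) p2@ESC -> at (0,1): 1 [p1], cum=2
Step 8: p0@ESC p1@ESC p2@ESC -> at (0,1): 0 [-], cum=2
Total visits = 2

Answer: 2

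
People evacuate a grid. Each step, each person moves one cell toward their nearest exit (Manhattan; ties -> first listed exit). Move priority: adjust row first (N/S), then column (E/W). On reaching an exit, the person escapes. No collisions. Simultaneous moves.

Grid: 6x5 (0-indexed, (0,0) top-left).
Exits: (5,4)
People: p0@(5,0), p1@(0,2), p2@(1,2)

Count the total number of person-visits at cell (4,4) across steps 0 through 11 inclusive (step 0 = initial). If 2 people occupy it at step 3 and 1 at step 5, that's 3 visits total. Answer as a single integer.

Answer: 0

Derivation:
Step 0: p0@(5,0) p1@(0,2) p2@(1,2) -> at (4,4): 0 [-], cum=0
Step 1: p0@(5,1) p1@(1,2) p2@(2,2) -> at (4,4): 0 [-], cum=0
Step 2: p0@(5,2) p1@(2,2) p2@(3,2) -> at (4,4): 0 [-], cum=0
Step 3: p0@(5,3) p1@(3,2) p2@(4,2) -> at (4,4): 0 [-], cum=0
Step 4: p0@ESC p1@(4,2) p2@(5,2) -> at (4,4): 0 [-], cum=0
Step 5: p0@ESC p1@(5,2) p2@(5,3) -> at (4,4): 0 [-], cum=0
Step 6: p0@ESC p1@(5,3) p2@ESC -> at (4,4): 0 [-], cum=0
Step 7: p0@ESC p1@ESC p2@ESC -> at (4,4): 0 [-], cum=0
Total visits = 0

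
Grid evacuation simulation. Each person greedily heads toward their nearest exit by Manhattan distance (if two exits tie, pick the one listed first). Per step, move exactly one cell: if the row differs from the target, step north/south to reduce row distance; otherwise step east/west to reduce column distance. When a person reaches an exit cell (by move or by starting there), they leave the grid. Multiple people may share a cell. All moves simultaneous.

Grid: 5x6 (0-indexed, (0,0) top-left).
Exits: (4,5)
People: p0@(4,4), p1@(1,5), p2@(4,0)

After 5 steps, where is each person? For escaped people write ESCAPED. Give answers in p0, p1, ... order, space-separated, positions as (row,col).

Step 1: p0:(4,4)->(4,5)->EXIT | p1:(1,5)->(2,5) | p2:(4,0)->(4,1)
Step 2: p0:escaped | p1:(2,5)->(3,5) | p2:(4,1)->(4,2)
Step 3: p0:escaped | p1:(3,5)->(4,5)->EXIT | p2:(4,2)->(4,3)
Step 4: p0:escaped | p1:escaped | p2:(4,3)->(4,4)
Step 5: p0:escaped | p1:escaped | p2:(4,4)->(4,5)->EXIT

ESCAPED ESCAPED ESCAPED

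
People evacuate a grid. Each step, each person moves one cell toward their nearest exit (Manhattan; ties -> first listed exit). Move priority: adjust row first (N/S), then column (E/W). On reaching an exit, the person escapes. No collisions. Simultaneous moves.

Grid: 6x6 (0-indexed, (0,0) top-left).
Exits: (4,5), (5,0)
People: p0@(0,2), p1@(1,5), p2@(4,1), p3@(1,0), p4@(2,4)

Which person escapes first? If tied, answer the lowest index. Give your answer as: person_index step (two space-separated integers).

Answer: 2 2

Derivation:
Step 1: p0:(0,2)->(1,2) | p1:(1,5)->(2,5) | p2:(4,1)->(5,1) | p3:(1,0)->(2,0) | p4:(2,4)->(3,4)
Step 2: p0:(1,2)->(2,2) | p1:(2,5)->(3,5) | p2:(5,1)->(5,0)->EXIT | p3:(2,0)->(3,0) | p4:(3,4)->(4,4)
Step 3: p0:(2,2)->(3,2) | p1:(3,5)->(4,5)->EXIT | p2:escaped | p3:(3,0)->(4,0) | p4:(4,4)->(4,5)->EXIT
Step 4: p0:(3,2)->(4,2) | p1:escaped | p2:escaped | p3:(4,0)->(5,0)->EXIT | p4:escaped
Step 5: p0:(4,2)->(4,3) | p1:escaped | p2:escaped | p3:escaped | p4:escaped
Step 6: p0:(4,3)->(4,4) | p1:escaped | p2:escaped | p3:escaped | p4:escaped
Step 7: p0:(4,4)->(4,5)->EXIT | p1:escaped | p2:escaped | p3:escaped | p4:escaped
Exit steps: [7, 3, 2, 4, 3]
First to escape: p2 at step 2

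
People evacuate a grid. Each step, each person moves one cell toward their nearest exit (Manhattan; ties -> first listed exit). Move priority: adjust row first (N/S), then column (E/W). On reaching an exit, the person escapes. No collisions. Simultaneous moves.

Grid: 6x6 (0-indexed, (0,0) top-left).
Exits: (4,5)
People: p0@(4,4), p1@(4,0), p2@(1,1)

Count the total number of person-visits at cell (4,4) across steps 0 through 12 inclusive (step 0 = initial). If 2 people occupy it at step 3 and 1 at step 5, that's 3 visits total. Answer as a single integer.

Answer: 3

Derivation:
Step 0: p0@(4,4) p1@(4,0) p2@(1,1) -> at (4,4): 1 [p0], cum=1
Step 1: p0@ESC p1@(4,1) p2@(2,1) -> at (4,4): 0 [-], cum=1
Step 2: p0@ESC p1@(4,2) p2@(3,1) -> at (4,4): 0 [-], cum=1
Step 3: p0@ESC p1@(4,3) p2@(4,1) -> at (4,4): 0 [-], cum=1
Step 4: p0@ESC p1@(4,4) p2@(4,2) -> at (4,4): 1 [p1], cum=2
Step 5: p0@ESC p1@ESC p2@(4,3) -> at (4,4): 0 [-], cum=2
Step 6: p0@ESC p1@ESC p2@(4,4) -> at (4,4): 1 [p2], cum=3
Step 7: p0@ESC p1@ESC p2@ESC -> at (4,4): 0 [-], cum=3
Total visits = 3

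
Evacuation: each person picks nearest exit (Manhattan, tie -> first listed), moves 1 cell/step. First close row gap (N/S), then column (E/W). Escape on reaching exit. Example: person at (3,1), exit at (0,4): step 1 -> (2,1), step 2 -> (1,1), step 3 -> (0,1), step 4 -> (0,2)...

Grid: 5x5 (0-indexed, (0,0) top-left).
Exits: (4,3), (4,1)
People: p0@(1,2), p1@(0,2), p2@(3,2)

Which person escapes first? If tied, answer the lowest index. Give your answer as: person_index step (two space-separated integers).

Step 1: p0:(1,2)->(2,2) | p1:(0,2)->(1,2) | p2:(3,2)->(4,2)
Step 2: p0:(2,2)->(3,2) | p1:(1,2)->(2,2) | p2:(4,2)->(4,3)->EXIT
Step 3: p0:(3,2)->(4,2) | p1:(2,2)->(3,2) | p2:escaped
Step 4: p0:(4,2)->(4,3)->EXIT | p1:(3,2)->(4,2) | p2:escaped
Step 5: p0:escaped | p1:(4,2)->(4,3)->EXIT | p2:escaped
Exit steps: [4, 5, 2]
First to escape: p2 at step 2

Answer: 2 2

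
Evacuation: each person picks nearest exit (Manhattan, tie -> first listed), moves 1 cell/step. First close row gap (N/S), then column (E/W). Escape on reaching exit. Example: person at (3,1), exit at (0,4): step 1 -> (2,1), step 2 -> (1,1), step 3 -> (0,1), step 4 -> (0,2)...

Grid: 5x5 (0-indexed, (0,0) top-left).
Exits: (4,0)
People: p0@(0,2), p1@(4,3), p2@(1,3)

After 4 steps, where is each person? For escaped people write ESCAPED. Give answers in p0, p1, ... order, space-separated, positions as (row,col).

Step 1: p0:(0,2)->(1,2) | p1:(4,3)->(4,2) | p2:(1,3)->(2,3)
Step 2: p0:(1,2)->(2,2) | p1:(4,2)->(4,1) | p2:(2,3)->(3,3)
Step 3: p0:(2,2)->(3,2) | p1:(4,1)->(4,0)->EXIT | p2:(3,3)->(4,3)
Step 4: p0:(3,2)->(4,2) | p1:escaped | p2:(4,3)->(4,2)

(4,2) ESCAPED (4,2)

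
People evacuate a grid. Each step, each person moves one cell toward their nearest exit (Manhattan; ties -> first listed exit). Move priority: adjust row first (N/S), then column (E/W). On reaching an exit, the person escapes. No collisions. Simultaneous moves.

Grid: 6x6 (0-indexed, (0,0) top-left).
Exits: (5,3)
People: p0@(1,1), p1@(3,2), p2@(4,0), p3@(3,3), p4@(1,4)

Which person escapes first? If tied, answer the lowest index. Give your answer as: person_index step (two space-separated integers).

Step 1: p0:(1,1)->(2,1) | p1:(3,2)->(4,2) | p2:(4,0)->(5,0) | p3:(3,3)->(4,3) | p4:(1,4)->(2,4)
Step 2: p0:(2,1)->(3,1) | p1:(4,2)->(5,2) | p2:(5,0)->(5,1) | p3:(4,3)->(5,3)->EXIT | p4:(2,4)->(3,4)
Step 3: p0:(3,1)->(4,1) | p1:(5,2)->(5,3)->EXIT | p2:(5,1)->(5,2) | p3:escaped | p4:(3,4)->(4,4)
Step 4: p0:(4,1)->(5,1) | p1:escaped | p2:(5,2)->(5,3)->EXIT | p3:escaped | p4:(4,4)->(5,4)
Step 5: p0:(5,1)->(5,2) | p1:escaped | p2:escaped | p3:escaped | p4:(5,4)->(5,3)->EXIT
Step 6: p0:(5,2)->(5,3)->EXIT | p1:escaped | p2:escaped | p3:escaped | p4:escaped
Exit steps: [6, 3, 4, 2, 5]
First to escape: p3 at step 2

Answer: 3 2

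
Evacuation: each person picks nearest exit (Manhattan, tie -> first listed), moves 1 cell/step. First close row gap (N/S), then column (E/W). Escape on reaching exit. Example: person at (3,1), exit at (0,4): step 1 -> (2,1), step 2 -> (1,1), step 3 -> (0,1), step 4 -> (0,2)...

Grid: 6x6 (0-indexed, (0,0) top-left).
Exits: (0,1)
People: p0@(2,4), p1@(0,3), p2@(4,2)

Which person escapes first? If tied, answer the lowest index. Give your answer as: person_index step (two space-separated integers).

Answer: 1 2

Derivation:
Step 1: p0:(2,4)->(1,4) | p1:(0,3)->(0,2) | p2:(4,2)->(3,2)
Step 2: p0:(1,4)->(0,4) | p1:(0,2)->(0,1)->EXIT | p2:(3,2)->(2,2)
Step 3: p0:(0,4)->(0,3) | p1:escaped | p2:(2,2)->(1,2)
Step 4: p0:(0,3)->(0,2) | p1:escaped | p2:(1,2)->(0,2)
Step 5: p0:(0,2)->(0,1)->EXIT | p1:escaped | p2:(0,2)->(0,1)->EXIT
Exit steps: [5, 2, 5]
First to escape: p1 at step 2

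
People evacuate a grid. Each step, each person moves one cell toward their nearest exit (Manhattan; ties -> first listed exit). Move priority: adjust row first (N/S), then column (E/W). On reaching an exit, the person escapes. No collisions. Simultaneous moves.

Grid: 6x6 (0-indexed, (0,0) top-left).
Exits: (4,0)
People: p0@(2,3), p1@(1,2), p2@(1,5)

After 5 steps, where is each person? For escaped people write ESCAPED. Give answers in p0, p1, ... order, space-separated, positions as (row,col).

Step 1: p0:(2,3)->(3,3) | p1:(1,2)->(2,2) | p2:(1,5)->(2,5)
Step 2: p0:(3,3)->(4,3) | p1:(2,2)->(3,2) | p2:(2,5)->(3,5)
Step 3: p0:(4,3)->(4,2) | p1:(3,2)->(4,2) | p2:(3,5)->(4,5)
Step 4: p0:(4,2)->(4,1) | p1:(4,2)->(4,1) | p2:(4,5)->(4,4)
Step 5: p0:(4,1)->(4,0)->EXIT | p1:(4,1)->(4,0)->EXIT | p2:(4,4)->(4,3)

ESCAPED ESCAPED (4,3)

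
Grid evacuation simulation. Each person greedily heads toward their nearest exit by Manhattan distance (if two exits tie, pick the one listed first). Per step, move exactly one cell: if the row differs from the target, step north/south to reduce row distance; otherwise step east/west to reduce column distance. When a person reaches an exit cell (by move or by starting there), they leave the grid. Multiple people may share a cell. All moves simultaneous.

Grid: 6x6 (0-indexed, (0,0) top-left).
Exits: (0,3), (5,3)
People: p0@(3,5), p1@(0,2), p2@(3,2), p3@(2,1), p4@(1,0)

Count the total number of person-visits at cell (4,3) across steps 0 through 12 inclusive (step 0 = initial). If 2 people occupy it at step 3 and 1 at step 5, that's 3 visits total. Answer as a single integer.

Answer: 0

Derivation:
Step 0: p0@(3,5) p1@(0,2) p2@(3,2) p3@(2,1) p4@(1,0) -> at (4,3): 0 [-], cum=0
Step 1: p0@(4,5) p1@ESC p2@(4,2) p3@(1,1) p4@(0,0) -> at (4,3): 0 [-], cum=0
Step 2: p0@(5,5) p1@ESC p2@(5,2) p3@(0,1) p4@(0,1) -> at (4,3): 0 [-], cum=0
Step 3: p0@(5,4) p1@ESC p2@ESC p3@(0,2) p4@(0,2) -> at (4,3): 0 [-], cum=0
Step 4: p0@ESC p1@ESC p2@ESC p3@ESC p4@ESC -> at (4,3): 0 [-], cum=0
Total visits = 0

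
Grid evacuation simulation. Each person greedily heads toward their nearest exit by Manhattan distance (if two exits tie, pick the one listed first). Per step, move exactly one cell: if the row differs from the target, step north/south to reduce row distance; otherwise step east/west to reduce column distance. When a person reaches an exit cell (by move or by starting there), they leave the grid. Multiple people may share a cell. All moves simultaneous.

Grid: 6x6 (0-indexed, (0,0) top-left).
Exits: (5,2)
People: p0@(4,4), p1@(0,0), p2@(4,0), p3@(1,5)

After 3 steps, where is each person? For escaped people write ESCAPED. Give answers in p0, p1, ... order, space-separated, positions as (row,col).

Step 1: p0:(4,4)->(5,4) | p1:(0,0)->(1,0) | p2:(4,0)->(5,0) | p3:(1,5)->(2,5)
Step 2: p0:(5,4)->(5,3) | p1:(1,0)->(2,0) | p2:(5,0)->(5,1) | p3:(2,5)->(3,5)
Step 3: p0:(5,3)->(5,2)->EXIT | p1:(2,0)->(3,0) | p2:(5,1)->(5,2)->EXIT | p3:(3,5)->(4,5)

ESCAPED (3,0) ESCAPED (4,5)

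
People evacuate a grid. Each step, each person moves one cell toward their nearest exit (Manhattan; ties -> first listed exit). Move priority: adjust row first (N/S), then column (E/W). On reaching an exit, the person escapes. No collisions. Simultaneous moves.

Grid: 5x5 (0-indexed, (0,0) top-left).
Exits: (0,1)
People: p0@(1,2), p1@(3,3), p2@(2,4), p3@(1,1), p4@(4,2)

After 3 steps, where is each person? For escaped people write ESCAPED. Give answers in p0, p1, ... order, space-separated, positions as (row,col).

Step 1: p0:(1,2)->(0,2) | p1:(3,3)->(2,3) | p2:(2,4)->(1,4) | p3:(1,1)->(0,1)->EXIT | p4:(4,2)->(3,2)
Step 2: p0:(0,2)->(0,1)->EXIT | p1:(2,3)->(1,3) | p2:(1,4)->(0,4) | p3:escaped | p4:(3,2)->(2,2)
Step 3: p0:escaped | p1:(1,3)->(0,3) | p2:(0,4)->(0,3) | p3:escaped | p4:(2,2)->(1,2)

ESCAPED (0,3) (0,3) ESCAPED (1,2)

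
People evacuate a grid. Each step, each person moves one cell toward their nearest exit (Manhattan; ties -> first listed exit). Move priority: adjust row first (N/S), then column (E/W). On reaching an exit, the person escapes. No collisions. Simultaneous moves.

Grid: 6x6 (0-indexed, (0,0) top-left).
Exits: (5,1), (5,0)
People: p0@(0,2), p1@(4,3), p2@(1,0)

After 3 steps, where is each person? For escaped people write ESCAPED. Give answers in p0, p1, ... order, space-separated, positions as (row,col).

Step 1: p0:(0,2)->(1,2) | p1:(4,3)->(5,3) | p2:(1,0)->(2,0)
Step 2: p0:(1,2)->(2,2) | p1:(5,3)->(5,2) | p2:(2,0)->(3,0)
Step 3: p0:(2,2)->(3,2) | p1:(5,2)->(5,1)->EXIT | p2:(3,0)->(4,0)

(3,2) ESCAPED (4,0)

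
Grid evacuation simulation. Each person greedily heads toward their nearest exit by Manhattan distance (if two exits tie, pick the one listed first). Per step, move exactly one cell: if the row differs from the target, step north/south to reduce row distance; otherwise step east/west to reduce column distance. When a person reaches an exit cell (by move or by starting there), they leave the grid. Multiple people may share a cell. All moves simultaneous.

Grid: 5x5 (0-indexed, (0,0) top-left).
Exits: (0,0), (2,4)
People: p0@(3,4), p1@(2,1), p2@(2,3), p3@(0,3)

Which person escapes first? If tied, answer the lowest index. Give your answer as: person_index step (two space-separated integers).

Answer: 0 1

Derivation:
Step 1: p0:(3,4)->(2,4)->EXIT | p1:(2,1)->(1,1) | p2:(2,3)->(2,4)->EXIT | p3:(0,3)->(0,2)
Step 2: p0:escaped | p1:(1,1)->(0,1) | p2:escaped | p3:(0,2)->(0,1)
Step 3: p0:escaped | p1:(0,1)->(0,0)->EXIT | p2:escaped | p3:(0,1)->(0,0)->EXIT
Exit steps: [1, 3, 1, 3]
First to escape: p0 at step 1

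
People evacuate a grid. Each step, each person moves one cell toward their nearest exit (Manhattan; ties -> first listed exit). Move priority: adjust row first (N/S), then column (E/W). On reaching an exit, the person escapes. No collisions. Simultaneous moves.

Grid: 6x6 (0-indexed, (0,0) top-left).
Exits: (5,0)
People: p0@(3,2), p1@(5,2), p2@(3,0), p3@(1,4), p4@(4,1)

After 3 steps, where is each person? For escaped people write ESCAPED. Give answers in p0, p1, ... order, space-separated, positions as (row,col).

Step 1: p0:(3,2)->(4,2) | p1:(5,2)->(5,1) | p2:(3,0)->(4,0) | p3:(1,4)->(2,4) | p4:(4,1)->(5,1)
Step 2: p0:(4,2)->(5,2) | p1:(5,1)->(5,0)->EXIT | p2:(4,0)->(5,0)->EXIT | p3:(2,4)->(3,4) | p4:(5,1)->(5,0)->EXIT
Step 3: p0:(5,2)->(5,1) | p1:escaped | p2:escaped | p3:(3,4)->(4,4) | p4:escaped

(5,1) ESCAPED ESCAPED (4,4) ESCAPED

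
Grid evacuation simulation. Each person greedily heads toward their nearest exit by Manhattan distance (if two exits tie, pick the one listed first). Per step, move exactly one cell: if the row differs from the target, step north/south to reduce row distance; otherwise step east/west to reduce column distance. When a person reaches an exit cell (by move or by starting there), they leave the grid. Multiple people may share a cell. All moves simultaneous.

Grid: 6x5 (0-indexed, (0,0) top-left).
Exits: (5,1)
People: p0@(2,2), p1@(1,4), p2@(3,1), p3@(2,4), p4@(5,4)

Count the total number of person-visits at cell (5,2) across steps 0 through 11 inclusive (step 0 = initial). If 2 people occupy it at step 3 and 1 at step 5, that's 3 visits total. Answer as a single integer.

Step 0: p0@(2,2) p1@(1,4) p2@(3,1) p3@(2,4) p4@(5,4) -> at (5,2): 0 [-], cum=0
Step 1: p0@(3,2) p1@(2,4) p2@(4,1) p3@(3,4) p4@(5,3) -> at (5,2): 0 [-], cum=0
Step 2: p0@(4,2) p1@(3,4) p2@ESC p3@(4,4) p4@(5,2) -> at (5,2): 1 [p4], cum=1
Step 3: p0@(5,2) p1@(4,4) p2@ESC p3@(5,4) p4@ESC -> at (5,2): 1 [p0], cum=2
Step 4: p0@ESC p1@(5,4) p2@ESC p3@(5,3) p4@ESC -> at (5,2): 0 [-], cum=2
Step 5: p0@ESC p1@(5,3) p2@ESC p3@(5,2) p4@ESC -> at (5,2): 1 [p3], cum=3
Step 6: p0@ESC p1@(5,2) p2@ESC p3@ESC p4@ESC -> at (5,2): 1 [p1], cum=4
Step 7: p0@ESC p1@ESC p2@ESC p3@ESC p4@ESC -> at (5,2): 0 [-], cum=4
Total visits = 4

Answer: 4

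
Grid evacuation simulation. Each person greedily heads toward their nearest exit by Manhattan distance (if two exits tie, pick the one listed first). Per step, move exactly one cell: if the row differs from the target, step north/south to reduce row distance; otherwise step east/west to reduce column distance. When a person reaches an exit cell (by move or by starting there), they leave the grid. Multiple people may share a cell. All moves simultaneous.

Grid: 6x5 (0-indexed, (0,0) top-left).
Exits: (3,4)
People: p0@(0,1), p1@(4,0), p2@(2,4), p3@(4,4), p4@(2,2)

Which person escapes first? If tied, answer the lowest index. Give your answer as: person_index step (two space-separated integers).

Answer: 2 1

Derivation:
Step 1: p0:(0,1)->(1,1) | p1:(4,0)->(3,0) | p2:(2,4)->(3,4)->EXIT | p3:(4,4)->(3,4)->EXIT | p4:(2,2)->(3,2)
Step 2: p0:(1,1)->(2,1) | p1:(3,0)->(3,1) | p2:escaped | p3:escaped | p4:(3,2)->(3,3)
Step 3: p0:(2,1)->(3,1) | p1:(3,1)->(3,2) | p2:escaped | p3:escaped | p4:(3,3)->(3,4)->EXIT
Step 4: p0:(3,1)->(3,2) | p1:(3,2)->(3,3) | p2:escaped | p3:escaped | p4:escaped
Step 5: p0:(3,2)->(3,3) | p1:(3,3)->(3,4)->EXIT | p2:escaped | p3:escaped | p4:escaped
Step 6: p0:(3,3)->(3,4)->EXIT | p1:escaped | p2:escaped | p3:escaped | p4:escaped
Exit steps: [6, 5, 1, 1, 3]
First to escape: p2 at step 1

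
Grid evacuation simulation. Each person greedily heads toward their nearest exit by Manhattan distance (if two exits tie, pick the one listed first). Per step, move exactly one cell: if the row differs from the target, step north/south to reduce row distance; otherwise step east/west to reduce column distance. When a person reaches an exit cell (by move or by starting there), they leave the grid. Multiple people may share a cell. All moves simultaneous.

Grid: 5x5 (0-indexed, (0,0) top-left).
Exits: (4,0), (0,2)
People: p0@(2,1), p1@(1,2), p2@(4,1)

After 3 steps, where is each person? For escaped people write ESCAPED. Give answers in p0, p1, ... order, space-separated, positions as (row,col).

Step 1: p0:(2,1)->(3,1) | p1:(1,2)->(0,2)->EXIT | p2:(4,1)->(4,0)->EXIT
Step 2: p0:(3,1)->(4,1) | p1:escaped | p2:escaped
Step 3: p0:(4,1)->(4,0)->EXIT | p1:escaped | p2:escaped

ESCAPED ESCAPED ESCAPED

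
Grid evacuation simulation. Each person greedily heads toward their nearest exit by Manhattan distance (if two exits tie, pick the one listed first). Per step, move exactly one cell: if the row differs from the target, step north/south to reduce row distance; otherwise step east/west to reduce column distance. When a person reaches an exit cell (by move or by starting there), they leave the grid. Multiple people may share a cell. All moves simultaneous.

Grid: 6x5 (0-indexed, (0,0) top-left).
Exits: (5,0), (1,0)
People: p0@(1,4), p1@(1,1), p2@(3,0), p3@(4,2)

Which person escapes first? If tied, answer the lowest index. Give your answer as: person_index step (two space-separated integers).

Answer: 1 1

Derivation:
Step 1: p0:(1,4)->(1,3) | p1:(1,1)->(1,0)->EXIT | p2:(3,0)->(4,0) | p3:(4,2)->(5,2)
Step 2: p0:(1,3)->(1,2) | p1:escaped | p2:(4,0)->(5,0)->EXIT | p3:(5,2)->(5,1)
Step 3: p0:(1,2)->(1,1) | p1:escaped | p2:escaped | p3:(5,1)->(5,0)->EXIT
Step 4: p0:(1,1)->(1,0)->EXIT | p1:escaped | p2:escaped | p3:escaped
Exit steps: [4, 1, 2, 3]
First to escape: p1 at step 1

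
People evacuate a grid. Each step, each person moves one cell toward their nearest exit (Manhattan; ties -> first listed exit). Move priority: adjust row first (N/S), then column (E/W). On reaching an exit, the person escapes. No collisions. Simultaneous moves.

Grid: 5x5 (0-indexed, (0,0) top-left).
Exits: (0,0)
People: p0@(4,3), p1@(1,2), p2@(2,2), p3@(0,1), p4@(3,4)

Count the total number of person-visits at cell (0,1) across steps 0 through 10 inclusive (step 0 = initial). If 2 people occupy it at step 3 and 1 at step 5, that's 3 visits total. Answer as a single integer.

Step 0: p0@(4,3) p1@(1,2) p2@(2,2) p3@(0,1) p4@(3,4) -> at (0,1): 1 [p3], cum=1
Step 1: p0@(3,3) p1@(0,2) p2@(1,2) p3@ESC p4@(2,4) -> at (0,1): 0 [-], cum=1
Step 2: p0@(2,3) p1@(0,1) p2@(0,2) p3@ESC p4@(1,4) -> at (0,1): 1 [p1], cum=2
Step 3: p0@(1,3) p1@ESC p2@(0,1) p3@ESC p4@(0,4) -> at (0,1): 1 [p2], cum=3
Step 4: p0@(0,3) p1@ESC p2@ESC p3@ESC p4@(0,3) -> at (0,1): 0 [-], cum=3
Step 5: p0@(0,2) p1@ESC p2@ESC p3@ESC p4@(0,2) -> at (0,1): 0 [-], cum=3
Step 6: p0@(0,1) p1@ESC p2@ESC p3@ESC p4@(0,1) -> at (0,1): 2 [p0,p4], cum=5
Step 7: p0@ESC p1@ESC p2@ESC p3@ESC p4@ESC -> at (0,1): 0 [-], cum=5
Total visits = 5

Answer: 5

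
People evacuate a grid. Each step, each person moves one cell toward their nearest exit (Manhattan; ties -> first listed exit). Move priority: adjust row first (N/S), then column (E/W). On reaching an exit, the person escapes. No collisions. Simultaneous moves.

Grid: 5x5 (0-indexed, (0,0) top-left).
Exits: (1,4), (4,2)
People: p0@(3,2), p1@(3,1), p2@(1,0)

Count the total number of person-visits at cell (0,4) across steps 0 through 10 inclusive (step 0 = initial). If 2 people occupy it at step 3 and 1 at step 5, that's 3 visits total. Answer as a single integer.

Step 0: p0@(3,2) p1@(3,1) p2@(1,0) -> at (0,4): 0 [-], cum=0
Step 1: p0@ESC p1@(4,1) p2@(1,1) -> at (0,4): 0 [-], cum=0
Step 2: p0@ESC p1@ESC p2@(1,2) -> at (0,4): 0 [-], cum=0
Step 3: p0@ESC p1@ESC p2@(1,3) -> at (0,4): 0 [-], cum=0
Step 4: p0@ESC p1@ESC p2@ESC -> at (0,4): 0 [-], cum=0
Total visits = 0

Answer: 0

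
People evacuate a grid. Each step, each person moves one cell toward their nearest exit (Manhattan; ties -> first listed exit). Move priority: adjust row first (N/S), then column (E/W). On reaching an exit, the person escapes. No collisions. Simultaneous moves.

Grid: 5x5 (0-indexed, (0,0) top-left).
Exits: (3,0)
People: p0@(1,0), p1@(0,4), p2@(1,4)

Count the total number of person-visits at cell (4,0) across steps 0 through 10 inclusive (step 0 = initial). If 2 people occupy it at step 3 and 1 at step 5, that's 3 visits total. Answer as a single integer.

Answer: 0

Derivation:
Step 0: p0@(1,0) p1@(0,4) p2@(1,4) -> at (4,0): 0 [-], cum=0
Step 1: p0@(2,0) p1@(1,4) p2@(2,4) -> at (4,0): 0 [-], cum=0
Step 2: p0@ESC p1@(2,4) p2@(3,4) -> at (4,0): 0 [-], cum=0
Step 3: p0@ESC p1@(3,4) p2@(3,3) -> at (4,0): 0 [-], cum=0
Step 4: p0@ESC p1@(3,3) p2@(3,2) -> at (4,0): 0 [-], cum=0
Step 5: p0@ESC p1@(3,2) p2@(3,1) -> at (4,0): 0 [-], cum=0
Step 6: p0@ESC p1@(3,1) p2@ESC -> at (4,0): 0 [-], cum=0
Step 7: p0@ESC p1@ESC p2@ESC -> at (4,0): 0 [-], cum=0
Total visits = 0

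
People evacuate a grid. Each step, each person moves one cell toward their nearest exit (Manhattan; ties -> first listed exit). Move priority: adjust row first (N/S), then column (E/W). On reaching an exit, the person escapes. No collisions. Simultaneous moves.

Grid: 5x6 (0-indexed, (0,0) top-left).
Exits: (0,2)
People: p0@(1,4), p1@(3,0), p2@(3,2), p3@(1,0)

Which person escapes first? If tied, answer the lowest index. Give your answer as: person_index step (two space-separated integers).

Step 1: p0:(1,4)->(0,4) | p1:(3,0)->(2,0) | p2:(3,2)->(2,2) | p3:(1,0)->(0,0)
Step 2: p0:(0,4)->(0,3) | p1:(2,0)->(1,0) | p2:(2,2)->(1,2) | p3:(0,0)->(0,1)
Step 3: p0:(0,3)->(0,2)->EXIT | p1:(1,0)->(0,0) | p2:(1,2)->(0,2)->EXIT | p3:(0,1)->(0,2)->EXIT
Step 4: p0:escaped | p1:(0,0)->(0,1) | p2:escaped | p3:escaped
Step 5: p0:escaped | p1:(0,1)->(0,2)->EXIT | p2:escaped | p3:escaped
Exit steps: [3, 5, 3, 3]
First to escape: p0 at step 3

Answer: 0 3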